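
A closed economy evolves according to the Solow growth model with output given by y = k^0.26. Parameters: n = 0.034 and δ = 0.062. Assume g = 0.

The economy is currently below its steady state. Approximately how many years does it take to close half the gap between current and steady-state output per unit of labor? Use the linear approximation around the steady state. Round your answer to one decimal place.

half-life ≈ 9.8 years

Near the steady state the convergence rate is λ = (1 − α)(n + δ).
λ = (1 − 0.26) × 0.096 = 0.74 × 0.096 = 0.07104
Half-life = ln 2 / λ = 0.6931 / 0.07104 ≈ 9.76 years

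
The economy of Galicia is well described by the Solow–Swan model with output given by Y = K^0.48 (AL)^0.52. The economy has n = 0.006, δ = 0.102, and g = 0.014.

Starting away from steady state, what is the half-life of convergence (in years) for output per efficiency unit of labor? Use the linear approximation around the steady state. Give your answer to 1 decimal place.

Near the steady state the convergence rate is λ = (1 − α)(n + g + δ).
λ = (1 − 0.48) × 0.122 = 0.52 × 0.122 = 0.06344
Half-life = ln 2 / λ = 0.6931 / 0.06344 ≈ 10.93 years

about 10.9 years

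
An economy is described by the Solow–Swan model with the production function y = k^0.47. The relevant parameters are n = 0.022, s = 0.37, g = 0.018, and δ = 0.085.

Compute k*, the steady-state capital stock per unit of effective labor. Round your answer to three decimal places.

k* ≈ 7.749

At the steady state, Δk = 0, so s·k^α = (n + g + δ)·k.
Dividing both sides by k: k^(1−α) = s / (n + g + δ).
k^0.53 = 0.37 / (0.022 + 0.018 + 0.085) = 0.37 / 0.125 = 2.9600
k* = 2.9600^(1/0.53) ≈ 7.7487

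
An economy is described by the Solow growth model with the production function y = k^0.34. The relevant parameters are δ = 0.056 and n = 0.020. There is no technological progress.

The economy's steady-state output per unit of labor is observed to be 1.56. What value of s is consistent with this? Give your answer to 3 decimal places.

s ≈ 0.180

In steady state, investment equals break-even investment: s·k^α = (n + δ)·k.
Since y* = [s/(n + δ)]^(α/(1−α)), we have s/(n + δ) = (y*)^((1−α)/α) = 1.56^1.9412 = 2.3708.
Therefore s = 2.3708 × (n + δ) = 2.3708 × 0.076 = 0.1802.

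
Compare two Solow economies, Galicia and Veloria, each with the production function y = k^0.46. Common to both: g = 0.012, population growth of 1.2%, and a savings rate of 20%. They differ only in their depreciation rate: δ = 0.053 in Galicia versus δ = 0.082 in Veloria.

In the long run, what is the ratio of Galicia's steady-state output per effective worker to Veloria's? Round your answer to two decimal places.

Steady-state y* = [s/(n + g + δ)]^(α/(1−α)), so the ratio is [ (s_G/(n + g + δ)_G) / (s_V/(n + g + δ)_V) ]^0.8519.
s_G/(n + g + δ)_G = 0.20/0.077 = 2.5974; s_V/(n + g + δ)_V = 0.20/0.106 = 1.8868.
Ratio = (2.5974/1.8868)^0.8519 = 1.3766^0.8519 ≈ 1.3130

ratio ≈ 1.31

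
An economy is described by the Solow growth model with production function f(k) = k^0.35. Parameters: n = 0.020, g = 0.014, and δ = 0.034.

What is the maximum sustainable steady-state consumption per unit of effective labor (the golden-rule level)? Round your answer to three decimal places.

At the golden rule, f'(k) = n + g + δ, so α·k^(α−1) = n + g + δ and k_gold = (α/(n + g + δ))^(1/(1−α)).
k_gold = (0.35/0.068)^(1/0.65) = 5.1471^1.5385 ≈ 12.4377
c_gold = f(k_gold) − (n + g + δ)·k_gold = 2.4163 − 0.068×12.4377 ≈ 1.5705

c_gold ≈ 1.571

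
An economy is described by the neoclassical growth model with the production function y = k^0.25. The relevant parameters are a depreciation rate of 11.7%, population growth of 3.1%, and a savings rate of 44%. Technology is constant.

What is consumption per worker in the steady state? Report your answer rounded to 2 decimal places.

c* = 0.81

In steady state, investment equals break-even investment: s·k^α = (n + δ)·k.
Rearranging, k^(1−α) = s / (n + δ).
k^0.75 = 0.44 / (0.031 + 0.117) = 0.44 / 0.148 = 2.9730
k* = 2.9730^(1/0.75) ≈ 4.2749
y* = (k*)^α = 4.2749^0.25 ≈ 1.4379
c* = (1 − s)·y* = (1 − 0.44) × 1.4379 ≈ 0.8052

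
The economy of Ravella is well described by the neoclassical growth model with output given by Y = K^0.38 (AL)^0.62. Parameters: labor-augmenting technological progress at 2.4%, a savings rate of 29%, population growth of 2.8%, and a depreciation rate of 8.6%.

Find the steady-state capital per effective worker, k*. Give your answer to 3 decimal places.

At the steady state, Δk = 0, so s·k^α = (n + g + δ)·k.
Rearranging, k^(1−α) = s / (n + g + δ).
k^0.62 = 0.29 / (0.028 + 0.024 + 0.086) = 0.29 / 0.138 = 2.1014
k* = 2.1014^(1/0.62) ≈ 3.3126

k* ≈ 3.313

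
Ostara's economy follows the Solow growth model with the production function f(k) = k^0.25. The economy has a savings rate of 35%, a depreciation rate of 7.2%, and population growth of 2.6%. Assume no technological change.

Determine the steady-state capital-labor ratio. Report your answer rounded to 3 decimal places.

Steady state requires s·f(k) = (n + δ)·k, i.e. s·k^α = (n + δ)·k.
Dividing both sides by k: k^(1−α) = s / (n + δ).
k^0.75 = 0.35 / (0.026 + 0.072) = 0.35 / 0.098 = 3.5714
k* = 3.5714^(1/0.75) ≈ 5.4591

k* = 5.459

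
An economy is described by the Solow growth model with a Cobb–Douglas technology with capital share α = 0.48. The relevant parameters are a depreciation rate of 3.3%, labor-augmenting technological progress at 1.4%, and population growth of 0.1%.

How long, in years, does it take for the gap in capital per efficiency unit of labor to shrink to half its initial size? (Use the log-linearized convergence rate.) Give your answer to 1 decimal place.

Near the steady state the convergence rate is λ = (1 − α)(n + g + δ).
λ = (1 − 0.48) × 0.048 = 0.52 × 0.048 = 0.02496
Half-life = ln 2 / λ = 0.6931 / 0.02496 ≈ 27.77 years

t_½ ≈ 27.8 years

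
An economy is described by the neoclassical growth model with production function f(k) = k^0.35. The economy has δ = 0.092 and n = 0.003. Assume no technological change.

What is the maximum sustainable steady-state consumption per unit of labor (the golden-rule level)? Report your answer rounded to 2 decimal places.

At the golden rule, f'(k) = n + δ, so α·k^(α−1) = n + δ and k_gold = (α/(n + δ))^(1/(1−α)).
k_gold = (0.35/0.095)^(1/0.65) = 3.6842^1.5385 ≈ 7.4357
c_gold = f(k_gold) − (n + δ)·k_gold = 2.0182 − 0.095×7.4357 ≈ 1.3118

c_gold ≈ 1.31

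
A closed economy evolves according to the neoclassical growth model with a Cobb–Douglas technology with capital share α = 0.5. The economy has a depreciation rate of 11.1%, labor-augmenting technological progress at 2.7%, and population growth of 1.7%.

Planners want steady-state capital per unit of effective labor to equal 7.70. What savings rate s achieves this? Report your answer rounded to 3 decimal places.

s ≈ 0.430

In steady state, investment equals break-even investment: s·k^α = (n + g + δ)·k.
So s / (n + g + δ) = (k*)^(1−α) = 7.70^0.5 = 2.7749.
Therefore s = 2.7749 × (n + g + δ) = 2.7749 × 0.155 = 0.4301.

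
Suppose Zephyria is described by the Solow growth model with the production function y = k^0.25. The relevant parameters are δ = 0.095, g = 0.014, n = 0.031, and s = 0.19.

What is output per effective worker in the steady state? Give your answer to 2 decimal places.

y* = 1.11

At the steady state, Δk = 0, so s·k^α = (n + g + δ)·k.
Rearranging, k^(1−α) = s / (n + g + δ).
k^0.75 = 0.19 / (0.031 + 0.014 + 0.095) = 0.19 / 0.140 = 1.3571
k* = 1.3571^(1/0.75) ≈ 1.5025
y* = (k*)^α = 1.5025^0.25 ≈ 1.1071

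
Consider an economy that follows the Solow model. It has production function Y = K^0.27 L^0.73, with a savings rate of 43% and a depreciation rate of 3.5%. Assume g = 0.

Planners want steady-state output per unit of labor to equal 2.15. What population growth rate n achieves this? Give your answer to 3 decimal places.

n ≈ 0.019

At the steady state, Δk = 0, so s·k^α = (n + δ)·k.
Since y* = [s/(n + δ)]^(α/(1−α)), we have s/(n + δ) = (y*)^((1−α)/α) = 2.15^2.7037 = 7.9216.
Therefore n + δ = s / 7.9216 = 0.43 / 7.9216 = 0.0543, so n = 0.0543 − 0.035 = 0.0193.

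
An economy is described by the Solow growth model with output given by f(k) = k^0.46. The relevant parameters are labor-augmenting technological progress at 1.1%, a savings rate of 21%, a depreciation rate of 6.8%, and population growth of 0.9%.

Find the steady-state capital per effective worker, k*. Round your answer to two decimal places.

k* ≈ 5.01

In steady state, investment equals break-even investment: s·k^α = (n + g + δ)·k.
Rearranging, k^(1−α) = s / (n + g + δ).
k^0.54 = 0.21 / (0.009 + 0.011 + 0.068) = 0.21 / 0.088 = 2.3864
k* = 2.3864^(1/0.54) ≈ 5.0064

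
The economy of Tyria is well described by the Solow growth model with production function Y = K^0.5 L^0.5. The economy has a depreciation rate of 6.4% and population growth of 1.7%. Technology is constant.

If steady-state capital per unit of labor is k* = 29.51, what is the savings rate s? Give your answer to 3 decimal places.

At the steady state, Δk = 0, so s·k^α = (n + δ)·k.
So s / (n + δ) = (k*)^(1−α) = 29.51^0.5 = 5.4323.
Therefore s = 5.4323 × (n + δ) = 5.4323 × 0.081 = 0.4400.

s ≈ 0.440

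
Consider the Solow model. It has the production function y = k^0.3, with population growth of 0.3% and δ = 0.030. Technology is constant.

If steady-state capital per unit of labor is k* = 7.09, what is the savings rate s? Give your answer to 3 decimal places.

At the steady state, Δk = 0, so s·k^α = (n + δ)·k.
So s / (n + δ) = (k*)^(1−α) = 7.09^0.7 = 3.9396.
Therefore s = 3.9396 × (n + δ) = 3.9396 × 0.033 = 0.1300.

s ≈ 0.130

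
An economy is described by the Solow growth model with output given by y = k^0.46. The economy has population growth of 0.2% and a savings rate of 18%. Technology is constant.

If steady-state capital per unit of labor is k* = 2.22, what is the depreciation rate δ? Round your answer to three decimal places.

In steady state, investment equals break-even investment: s·k^α = (n + δ)·k.
So s / (n + δ) = (k*)^(1−α) = 2.22^0.54 = 1.5383.
Therefore n + δ = s / 1.5383 = 0.18 / 1.5383 = 0.1170, so δ = 0.1170 − 0.002 = 0.1150.

δ ≈ 0.115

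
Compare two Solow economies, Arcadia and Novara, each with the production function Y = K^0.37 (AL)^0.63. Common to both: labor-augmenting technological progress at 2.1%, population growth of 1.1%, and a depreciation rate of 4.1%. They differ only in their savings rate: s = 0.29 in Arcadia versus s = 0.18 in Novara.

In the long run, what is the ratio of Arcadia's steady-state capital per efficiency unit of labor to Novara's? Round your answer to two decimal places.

ratio ≈ 2.13

Steady-state k* = [s/(n + g + δ)]^(1/(1−α)), so the ratio is [ (s_A/(n + g + δ)_A) / (s_N/(n + g + δ)_N) ]^1.5873.
s_A/(n + g + δ)_A = 0.29/0.073 = 3.9726; s_N/(n + g + δ)_N = 0.18/0.073 = 2.4658.
Ratio = (3.9726/2.4658)^1.5873 = 1.6111^1.5873 ≈ 2.1319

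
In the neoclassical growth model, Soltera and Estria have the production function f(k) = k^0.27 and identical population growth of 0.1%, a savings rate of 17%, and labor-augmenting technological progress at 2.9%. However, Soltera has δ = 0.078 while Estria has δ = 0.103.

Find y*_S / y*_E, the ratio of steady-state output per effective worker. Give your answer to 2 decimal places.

Steady-state y* = [s/(n + g + δ)]^(α/(1−α)), so the ratio is [ (s_S/(n + g + δ)_S) / (s_E/(n + g + δ)_E) ]^0.3699.
s_S/(n + g + δ)_S = 0.17/0.108 = 1.5741; s_E/(n + g + δ)_E = 0.17/0.133 = 1.2782.
Ratio = (1.5741/1.2782)^0.3699 = 1.2315^0.3699 ≈ 1.0801

y*_S / y*_E ≈ 1.08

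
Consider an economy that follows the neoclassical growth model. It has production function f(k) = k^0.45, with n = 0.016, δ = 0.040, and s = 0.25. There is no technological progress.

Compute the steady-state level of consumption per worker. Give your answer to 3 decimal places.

Steady state requires s·f(k) = (n + δ)·k, i.e. s·k^α = (n + δ)·k.
Dividing both sides by k: k^(1−α) = s / (n + δ).
k^0.55 = 0.25 / (0.016 + 0.040) = 0.25 / 0.056 = 4.4643
k* = 4.4643^(1/0.55) ≈ 15.1834
y* = (k*)^α = 15.1834^0.45 ≈ 3.4011
c* = (1 − s)·y* = (1 − 0.25) × 3.4011 ≈ 2.5508

c* ≈ 2.551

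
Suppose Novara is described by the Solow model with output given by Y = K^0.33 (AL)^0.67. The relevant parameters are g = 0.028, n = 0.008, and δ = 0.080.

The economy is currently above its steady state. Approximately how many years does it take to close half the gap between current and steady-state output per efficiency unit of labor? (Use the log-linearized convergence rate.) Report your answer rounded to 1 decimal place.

half-life ≈ 8.9 years

Near the steady state the convergence rate is λ = (1 − α)(n + g + δ).
λ = (1 − 0.33) × 0.116 = 0.67 × 0.116 = 0.07772
Half-life = ln 2 / λ = 0.6931 / 0.07772 ≈ 8.92 years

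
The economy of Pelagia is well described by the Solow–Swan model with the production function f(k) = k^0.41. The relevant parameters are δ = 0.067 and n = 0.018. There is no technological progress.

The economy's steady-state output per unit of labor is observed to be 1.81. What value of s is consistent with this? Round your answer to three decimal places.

At the steady state, Δk = 0, so s·k^α = (n + δ)·k.
Since y* = [s/(n + δ)]^(α/(1−α)), we have s/(n + δ) = (y*)^((1−α)/α) = 1.81^1.439 = 2.3485.
Therefore s = 2.3485 × (n + δ) = 2.3485 × 0.085 = 0.1996.

s ≈ 0.200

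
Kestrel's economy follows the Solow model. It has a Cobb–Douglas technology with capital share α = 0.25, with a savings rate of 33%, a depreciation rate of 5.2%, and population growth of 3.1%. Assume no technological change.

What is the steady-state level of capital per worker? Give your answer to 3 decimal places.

Steady state requires s·f(k) = (n + δ)·k, i.e. s·k^α = (n + δ)·k.
Dividing both sides by k: k^(1−α) = s / (n + δ).
k^0.75 = 0.33 / (0.031 + 0.052) = 0.33 / 0.083 = 3.9759
k* = 3.9759^(1/0.75) ≈ 6.2986

k* ≈ 6.299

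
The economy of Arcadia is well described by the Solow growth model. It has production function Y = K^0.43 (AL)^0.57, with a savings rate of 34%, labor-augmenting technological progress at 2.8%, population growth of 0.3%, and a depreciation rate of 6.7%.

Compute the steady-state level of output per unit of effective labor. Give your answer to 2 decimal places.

At the steady state, Δk = 0, so s·k^α = (n + g + δ)·k.
Dividing both sides by k: k^(1−α) = s / (n + g + δ).
k^0.57 = 0.34 / (0.003 + 0.028 + 0.067) = 0.34 / 0.098 = 3.4694
k* = 3.4694^(1/0.57) ≈ 8.8678
y* = (k*)^α = 8.8678^0.43 ≈ 2.5560

y* ≈ 2.56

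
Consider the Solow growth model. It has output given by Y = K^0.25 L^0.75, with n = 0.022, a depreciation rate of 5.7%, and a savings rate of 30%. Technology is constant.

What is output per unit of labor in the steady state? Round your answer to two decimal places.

y* ≈ 1.56

At the steady state, Δk = 0, so s·k^α = (n + δ)·k.
Rearranging, k^(1−α) = s / (n + δ).
k^0.75 = 0.30 / (0.022 + 0.057) = 0.30 / 0.079 = 3.7975
k* = 3.7975^(1/0.75) ≈ 5.9247
y* = (k*)^α = 5.9247^0.25 ≈ 1.5602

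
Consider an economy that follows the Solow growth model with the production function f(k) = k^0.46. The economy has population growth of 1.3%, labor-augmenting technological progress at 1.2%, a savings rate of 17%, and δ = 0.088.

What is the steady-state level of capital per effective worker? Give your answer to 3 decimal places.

k* = 2.130

At the steady state, Δk = 0, so s·k^α = (n + g + δ)·k.
Rearranging, k^(1−α) = s / (n + g + δ).
k^0.54 = 0.17 / (0.013 + 0.012 + 0.088) = 0.17 / 0.113 = 1.5044
k* = 1.5044^(1/0.54) ≈ 2.1303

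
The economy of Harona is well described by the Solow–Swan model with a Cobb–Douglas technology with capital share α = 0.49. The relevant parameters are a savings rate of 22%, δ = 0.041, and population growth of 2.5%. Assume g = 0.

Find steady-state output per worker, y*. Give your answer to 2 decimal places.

At the steady state, Δk = 0, so s·k^α = (n + δ)·k.
Rearranging, k^(1−α) = s / (n + δ).
k^0.51 = 0.22 / (0.025 + 0.041) = 0.22 / 0.066 = 3.3333
k* = 3.3333^(1/0.51) ≈ 10.5985
y* = (k*)^α = 10.5985^0.49 ≈ 3.1796

y* = 3.18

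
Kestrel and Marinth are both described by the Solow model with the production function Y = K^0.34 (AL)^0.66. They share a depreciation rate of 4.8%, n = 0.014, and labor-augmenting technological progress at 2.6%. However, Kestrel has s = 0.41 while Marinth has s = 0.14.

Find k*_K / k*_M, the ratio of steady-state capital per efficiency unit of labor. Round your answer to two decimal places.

Steady-state k* = [s/(n + g + δ)]^(1/(1−α)), so the ratio is [ (s_K/(n + g + δ)_K) / (s_M/(n + g + δ)_M) ]^1.5152.
s_K/(n + g + δ)_K = 0.41/0.088 = 4.6591; s_M/(n + g + δ)_M = 0.14/0.088 = 1.5909.
Ratio = (4.6591/1.5909)^1.5152 = 2.9286^1.5152 ≈ 5.0943

k*_K / k*_M ≈ 5.09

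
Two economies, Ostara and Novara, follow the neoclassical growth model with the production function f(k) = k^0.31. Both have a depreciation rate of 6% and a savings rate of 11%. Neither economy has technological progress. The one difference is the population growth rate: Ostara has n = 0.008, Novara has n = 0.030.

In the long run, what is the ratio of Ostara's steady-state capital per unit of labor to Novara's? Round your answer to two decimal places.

k*_O / k*_N ≈ 1.50

Steady-state k* = [s/(n + δ)]^(1/(1−α)), so the ratio is [ (s_O/(n + δ)_O) / (s_N/(n + δ)_N) ]^1.4493.
s_O/(n + δ)_O = 0.11/0.068 = 1.6176; s_N/(n + δ)_N = 0.11/0.090 = 1.2222.
Ratio = (1.6176/1.2222)^1.4493 = 1.3235^1.4493 ≈ 1.5011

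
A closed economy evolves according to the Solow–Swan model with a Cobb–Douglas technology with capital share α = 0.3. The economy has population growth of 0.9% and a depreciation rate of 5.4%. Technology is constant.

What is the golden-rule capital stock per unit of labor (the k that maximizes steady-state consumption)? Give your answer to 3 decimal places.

k_gold ≈ 9.295

The golden rule sets f'(k) = n + δ, i.e. α·k^(α−1) = n + δ.
So k^(1−α) = α / (n + δ) = 0.3 / 0.063 = 4.7619.
k_gold = 4.7619^(1/0.7) ≈ 9.2952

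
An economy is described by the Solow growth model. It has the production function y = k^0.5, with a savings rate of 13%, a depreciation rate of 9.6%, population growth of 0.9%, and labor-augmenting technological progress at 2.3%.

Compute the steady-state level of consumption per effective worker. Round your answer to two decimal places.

Steady state requires s·f(k) = (n + g + δ)·k, i.e. s·k^α = (n + g + δ)·k.
Dividing both sides by k: k^(1−α) = s / (n + g + δ).
k^0.5 = 0.13 / (0.009 + 0.023 + 0.096) = 0.13 / 0.128 = 1.0156
k* = 1.0156^(1/0.5) ≈ 1.0314
y* = (k*)^α = 1.0314^0.5 ≈ 1.0156
c* = (1 − s)·y* = (1 − 0.13) × 1.0156 ≈ 0.8836

c* ≈ 0.88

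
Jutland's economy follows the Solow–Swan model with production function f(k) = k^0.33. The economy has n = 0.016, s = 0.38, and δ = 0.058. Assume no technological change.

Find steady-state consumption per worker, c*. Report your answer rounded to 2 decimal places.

c* = 1.39

Steady state requires s·f(k) = (n + δ)·k, i.e. s·k^α = (n + δ)·k.
Rearranging, k^(1−α) = s / (n + δ).
k^0.67 = 0.38 / (0.016 + 0.058) = 0.38 / 0.074 = 5.1351
k* = 5.1351^(1/0.67) ≈ 11.4953
y* = (k*)^α = 11.4953^0.33 ≈ 2.2386
c* = (1 − s)·y* = (1 − 0.38) × 2.2386 ≈ 1.3879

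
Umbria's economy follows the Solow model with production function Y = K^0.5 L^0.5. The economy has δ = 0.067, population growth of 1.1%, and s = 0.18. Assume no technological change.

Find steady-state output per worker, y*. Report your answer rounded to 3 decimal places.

y* ≈ 2.308

Steady state requires s·f(k) = (n + δ)·k, i.e. s·k^α = (n + δ)·k.
Dividing both sides by k: k^(1−α) = s / (n + δ).
k^0.5 = 0.18 / (0.011 + 0.067) = 0.18 / 0.078 = 2.3077
k* = 2.3077^(1/0.5) ≈ 5.3255
y* = (k*)^α = 5.3255^0.5 ≈ 2.3077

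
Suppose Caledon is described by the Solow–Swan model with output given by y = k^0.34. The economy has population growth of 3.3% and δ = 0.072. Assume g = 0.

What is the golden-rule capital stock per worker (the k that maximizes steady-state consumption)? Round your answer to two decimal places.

k_gold ≈ 5.93

The golden rule sets f'(k) = n + δ, i.e. α·k^(α−1) = n + δ.
So k^(1−α) = α / (n + δ) = 0.34 / 0.105 = 3.2381.
k_gold = 3.2381^(1/0.66) ≈ 5.9315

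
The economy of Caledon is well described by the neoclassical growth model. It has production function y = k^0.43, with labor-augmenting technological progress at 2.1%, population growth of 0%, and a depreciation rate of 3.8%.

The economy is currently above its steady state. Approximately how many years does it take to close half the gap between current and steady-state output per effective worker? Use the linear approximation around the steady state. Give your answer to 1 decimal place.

half-life ≈ 20.6 years

Near the steady state the convergence rate is λ = (1 − α)(n + g + δ).
λ = (1 − 0.43) × 0.059 = 0.57 × 0.059 = 0.03363
Half-life = ln 2 / λ = 0.6931 / 0.03363 ≈ 20.61 years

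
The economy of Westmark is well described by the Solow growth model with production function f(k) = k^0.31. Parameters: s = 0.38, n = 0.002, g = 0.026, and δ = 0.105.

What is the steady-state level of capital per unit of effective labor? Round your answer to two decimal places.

Steady state requires s·f(k) = (n + g + δ)·k, i.e. s·k^α = (n + g + δ)·k.
Dividing both sides by k: k^(1−α) = s / (n + g + δ).
k^0.69 = 0.38 / (0.002 + 0.026 + 0.105) = 0.38 / 0.133 = 2.8571
k* = 2.8571^(1/0.69) ≈ 4.5789

k* = 4.58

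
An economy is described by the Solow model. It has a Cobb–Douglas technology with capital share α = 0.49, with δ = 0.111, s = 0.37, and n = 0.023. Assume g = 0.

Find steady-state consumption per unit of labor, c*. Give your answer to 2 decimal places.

At the steady state, Δk = 0, so s·k^α = (n + δ)·k.
Dividing both sides by k: k^(1−α) = s / (n + δ).
k^0.51 = 0.37 / (0.023 + 0.111) = 0.37 / 0.134 = 2.7612
k* = 2.7612^(1/0.51) ≈ 7.3265
y* = (k*)^α = 7.3265^0.49 ≈ 2.6534
c* = (1 − s)·y* = (1 − 0.37) × 2.6534 ≈ 1.6716

c* = 1.67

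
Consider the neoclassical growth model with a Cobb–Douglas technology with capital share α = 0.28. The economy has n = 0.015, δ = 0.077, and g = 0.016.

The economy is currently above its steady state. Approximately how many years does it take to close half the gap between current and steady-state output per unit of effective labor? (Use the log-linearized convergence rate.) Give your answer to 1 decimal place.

Near the steady state the convergence rate is λ = (1 − α)(n + g + δ).
λ = (1 − 0.28) × 0.108 = 0.72 × 0.108 = 0.07776
Half-life = ln 2 / λ = 0.6931 / 0.07776 ≈ 8.91 years

about 8.9 years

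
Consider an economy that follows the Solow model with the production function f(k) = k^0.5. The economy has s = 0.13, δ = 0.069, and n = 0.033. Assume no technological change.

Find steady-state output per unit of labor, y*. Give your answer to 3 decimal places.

Steady state requires s·f(k) = (n + δ)·k, i.e. s·k^α = (n + δ)·k.
Dividing both sides by k: k^(1−α) = s / (n + δ).
k^0.5 = 0.13 / (0.033 + 0.069) = 0.13 / 0.102 = 1.2745
k* = 1.2745^(1/0.5) ≈ 1.6244
y* = (k*)^α = 1.6244^0.5 ≈ 1.2745

y* = 1.275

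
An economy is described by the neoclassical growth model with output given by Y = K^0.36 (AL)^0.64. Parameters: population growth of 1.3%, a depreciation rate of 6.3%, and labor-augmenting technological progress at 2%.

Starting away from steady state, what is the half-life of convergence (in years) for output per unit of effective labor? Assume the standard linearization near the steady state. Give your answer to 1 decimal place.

about 11.3 years

Near the steady state the convergence rate is λ = (1 − α)(n + g + δ).
λ = (1 − 0.36) × 0.096 = 0.64 × 0.096 = 0.06144
Half-life = ln 2 / λ = 0.6931 / 0.06144 ≈ 11.28 years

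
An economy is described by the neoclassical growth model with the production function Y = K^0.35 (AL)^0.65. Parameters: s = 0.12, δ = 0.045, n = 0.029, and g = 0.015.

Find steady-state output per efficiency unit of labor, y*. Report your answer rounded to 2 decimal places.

In steady state, investment equals break-even investment: s·k^α = (n + g + δ)·k.
Rearranging, k^(1−α) = s / (n + g + δ).
k^0.65 = 0.12 / (0.029 + 0.015 + 0.045) = 0.12 / 0.089 = 1.3483
k* = 1.3483^(1/0.65) ≈ 1.5837
y* = (k*)^α = 1.5837^0.35 ≈ 1.1746

y* ≈ 1.17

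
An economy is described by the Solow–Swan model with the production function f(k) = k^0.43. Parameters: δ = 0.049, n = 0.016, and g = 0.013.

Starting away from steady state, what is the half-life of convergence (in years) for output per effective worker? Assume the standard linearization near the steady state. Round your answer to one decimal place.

Near the steady state the convergence rate is λ = (1 − α)(n + g + δ).
λ = (1 − 0.43) × 0.078 = 0.57 × 0.078 = 0.04446
Half-life = ln 2 / λ = 0.6931 / 0.04446 ≈ 15.59 years

half-life ≈ 15.6 years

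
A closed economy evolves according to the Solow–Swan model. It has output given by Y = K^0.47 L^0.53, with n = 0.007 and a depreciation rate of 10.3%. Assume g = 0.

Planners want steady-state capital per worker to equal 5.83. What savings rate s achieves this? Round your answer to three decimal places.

At the steady state, Δk = 0, so s·k^α = (n + δ)·k.
So s / (n + δ) = (k*)^(1−α) = 5.83^0.53 = 2.5457.
Therefore s = 2.5457 × (n + δ) = 2.5457 × 0.110 = 0.2800.

s ≈ 0.280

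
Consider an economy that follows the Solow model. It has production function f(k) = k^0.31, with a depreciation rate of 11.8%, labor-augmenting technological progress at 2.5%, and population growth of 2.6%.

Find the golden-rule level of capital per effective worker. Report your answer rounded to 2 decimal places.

k_gold ≈ 2.41

The golden rule sets f'(k) = n + g + δ, i.e. α·k^(α−1) = n + g + δ.
So k^(1−α) = α / (n + g + δ) = 0.31 / 0.169 = 1.8343.
k_gold = 1.8343^(1/0.69) ≈ 2.4090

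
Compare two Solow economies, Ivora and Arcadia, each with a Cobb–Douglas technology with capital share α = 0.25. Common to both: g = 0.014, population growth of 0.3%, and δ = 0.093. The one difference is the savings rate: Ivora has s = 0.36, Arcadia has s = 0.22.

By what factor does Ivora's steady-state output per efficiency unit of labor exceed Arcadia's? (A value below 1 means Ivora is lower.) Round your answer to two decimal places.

y*_I / y*_A ≈ 1.18

Steady-state y* = [s/(n + g + δ)]^(α/(1−α)), so the ratio is [ (s_I/(n + g + δ)_I) / (s_A/(n + g + δ)_A) ]^0.3333.
s_I/(n + g + δ)_I = 0.36/0.110 = 3.2727; s_A/(n + g + δ)_A = 0.22/0.110 = 2.0000.
Ratio = (3.2727/2.0000)^0.3333 = 1.6364^0.3333 ≈ 1.1784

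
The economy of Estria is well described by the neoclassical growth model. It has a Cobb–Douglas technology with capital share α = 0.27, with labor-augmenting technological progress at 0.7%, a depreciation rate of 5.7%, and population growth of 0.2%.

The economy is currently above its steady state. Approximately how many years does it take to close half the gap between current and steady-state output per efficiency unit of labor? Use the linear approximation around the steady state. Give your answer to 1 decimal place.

half-life ≈ 14.4 years

Near the steady state the convergence rate is λ = (1 − α)(n + g + δ).
λ = (1 − 0.27) × 0.066 = 0.73 × 0.066 = 0.04818
Half-life = ln 2 / λ = 0.6931 / 0.04818 ≈ 14.39 years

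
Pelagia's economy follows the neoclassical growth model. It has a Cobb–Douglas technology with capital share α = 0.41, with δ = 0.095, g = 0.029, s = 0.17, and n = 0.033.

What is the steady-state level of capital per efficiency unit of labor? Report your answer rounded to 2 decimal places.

k* ≈ 1.14

At the steady state, Δk = 0, so s·k^α = (n + g + δ)·k.
Rearranging, k^(1−α) = s / (n + g + δ).
k^0.59 = 0.17 / (0.033 + 0.029 + 0.095) = 0.17 / 0.157 = 1.0828
k* = 1.0828^(1/0.59) ≈ 1.1443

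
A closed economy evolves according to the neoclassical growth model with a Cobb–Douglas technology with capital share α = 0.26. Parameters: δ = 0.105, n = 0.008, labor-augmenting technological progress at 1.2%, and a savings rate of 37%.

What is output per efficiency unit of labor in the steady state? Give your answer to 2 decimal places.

In steady state, investment equals break-even investment: s·k^α = (n + g + δ)·k.
Dividing both sides by k: k^(1−α) = s / (n + g + δ).
k^0.74 = 0.37 / (0.008 + 0.012 + 0.105) = 0.37 / 0.125 = 2.9600
k* = 2.9600^(1/0.74) ≈ 4.3339
y* = (k*)^α = 4.3339^0.26 ≈ 1.4642

y* = 1.46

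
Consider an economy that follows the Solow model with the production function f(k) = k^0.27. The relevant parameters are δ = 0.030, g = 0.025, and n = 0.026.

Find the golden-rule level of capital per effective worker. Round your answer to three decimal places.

The golden rule sets f'(k) = n + g + δ, i.e. α·k^(α−1) = n + g + δ.
So k^(1−α) = α / (n + g + δ) = 0.27 / 0.081 = 3.3333.
k_gold = 3.3333^(1/0.73) ≈ 5.2031

k_gold ≈ 5.203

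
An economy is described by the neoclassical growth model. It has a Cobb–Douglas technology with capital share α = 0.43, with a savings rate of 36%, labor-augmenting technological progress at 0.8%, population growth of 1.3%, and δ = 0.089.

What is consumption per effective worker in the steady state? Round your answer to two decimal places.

c* ≈ 1.57

At the steady state, Δk = 0, so s·k^α = (n + g + δ)·k.
Rearranging, k^(1−α) = s / (n + g + δ).
k^0.57 = 0.36 / (0.013 + 0.008 + 0.089) = 0.36 / 0.110 = 3.2727
k* = 3.2727^(1/0.57) ≈ 8.0047
y* = (k*)^α = 8.0047^0.43 ≈ 2.4459
c* = (1 − s)·y* = (1 − 0.36) × 2.4459 ≈ 1.5654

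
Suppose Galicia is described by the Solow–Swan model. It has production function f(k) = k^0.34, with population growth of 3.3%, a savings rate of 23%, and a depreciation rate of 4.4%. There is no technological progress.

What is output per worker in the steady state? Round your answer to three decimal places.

y* ≈ 1.757

At the steady state, Δk = 0, so s·k^α = (n + δ)·k.
Rearranging, k^(1−α) = s / (n + δ).
k^0.66 = 0.23 / (0.033 + 0.044) = 0.23 / 0.077 = 2.9870
k* = 2.9870^(1/0.66) ≈ 5.2487
y* = (k*)^α = 5.2487^0.34 ≈ 1.7572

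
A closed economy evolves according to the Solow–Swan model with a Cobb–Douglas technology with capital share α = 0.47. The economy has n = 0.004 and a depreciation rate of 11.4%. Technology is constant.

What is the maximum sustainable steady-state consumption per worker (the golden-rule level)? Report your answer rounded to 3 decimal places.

c_gold ≈ 1.805

At the golden rule, f'(k) = n + δ, so α·k^(α−1) = n + δ and k_gold = (α/(n + δ))^(1/(1−α)).
k_gold = (0.47/0.118)^(1/0.53) = 3.9831^1.8868 ≈ 13.5674
c_gold = f(k_gold) − (n + δ)·k_gold = 3.4062 − 0.118×13.5674 ≈ 1.8052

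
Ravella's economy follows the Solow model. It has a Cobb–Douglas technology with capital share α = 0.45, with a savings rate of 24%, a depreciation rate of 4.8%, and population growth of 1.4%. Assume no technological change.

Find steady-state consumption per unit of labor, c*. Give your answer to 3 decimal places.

c* ≈ 2.300

At the steady state, Δk = 0, so s·k^α = (n + δ)·k.
Rearranging, k^(1−α) = s / (n + δ).
k^0.55 = 0.24 / (0.014 + 0.048) = 0.24 / 0.062 = 3.8710
k* = 3.8710^(1/0.55) ≈ 11.7157
y* = (k*)^α = 11.7157^0.45 ≈ 3.0265
c* = (1 − s)·y* = (1 − 0.24) × 3.0265 ≈ 2.3001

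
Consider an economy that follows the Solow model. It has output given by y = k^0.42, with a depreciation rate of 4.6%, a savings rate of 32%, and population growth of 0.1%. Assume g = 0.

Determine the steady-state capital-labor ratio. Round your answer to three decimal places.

k* ≈ 27.308

In steady state, investment equals break-even investment: s·k^α = (n + δ)·k.
Rearranging, k^(1−α) = s / (n + δ).
k^0.58 = 0.32 / (0.001 + 0.046) = 0.32 / 0.047 = 6.8085
k* = 6.8085^(1/0.58) ≈ 27.3084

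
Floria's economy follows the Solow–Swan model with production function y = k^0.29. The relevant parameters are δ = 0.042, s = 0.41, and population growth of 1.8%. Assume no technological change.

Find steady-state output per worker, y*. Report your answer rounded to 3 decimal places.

Steady state requires s·f(k) = (n + δ)·k, i.e. s·k^α = (n + δ)·k.
Dividing both sides by k: k^(1−α) = s / (n + δ).
k^0.71 = 0.41 / (0.018 + 0.042) = 0.41 / 0.060 = 6.8333
k* = 6.8333^(1/0.71) ≈ 14.9808
y* = (k*)^α = 14.9808^0.29 ≈ 2.1923

y* ≈ 2.192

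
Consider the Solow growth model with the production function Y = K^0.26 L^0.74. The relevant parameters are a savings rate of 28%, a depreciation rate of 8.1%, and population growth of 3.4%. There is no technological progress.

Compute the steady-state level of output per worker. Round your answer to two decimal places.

Steady state requires s·f(k) = (n + δ)·k, i.e. s·k^α = (n + δ)·k.
Dividing both sides by k: k^(1−α) = s / (n + δ).
k^0.74 = 0.28 / (0.034 + 0.081) = 0.28 / 0.115 = 2.4348
k* = 2.4348^(1/0.74) ≈ 3.3285
y* = (k*)^α = 3.3285^0.26 ≈ 1.3671

y* ≈ 1.37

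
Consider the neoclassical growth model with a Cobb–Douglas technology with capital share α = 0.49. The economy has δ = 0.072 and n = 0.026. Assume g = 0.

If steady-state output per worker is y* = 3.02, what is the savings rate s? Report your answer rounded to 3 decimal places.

s ≈ 0.310

At the steady state, Δk = 0, so s·k^α = (n + δ)·k.
Since y* = [s/(n + δ)]^(α/(1−α)), we have s/(n + δ) = (y*)^((1−α)/α) = 3.02^1.0408 = 3.1593.
Therefore s = 3.1593 × (n + δ) = 3.1593 × 0.098 = 0.3096.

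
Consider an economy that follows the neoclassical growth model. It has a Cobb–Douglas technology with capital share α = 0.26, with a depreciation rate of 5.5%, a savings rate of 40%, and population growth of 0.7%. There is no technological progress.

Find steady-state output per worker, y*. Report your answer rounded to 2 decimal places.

In steady state, investment equals break-even investment: s·k^α = (n + δ)·k.
Dividing both sides by k: k^(1−α) = s / (n + δ).
k^0.74 = 0.40 / (0.007 + 0.055) = 0.40 / 0.062 = 6.4516
k* = 6.4516^(1/0.74) ≈ 12.4207
y* = (k*)^α = 12.4207^0.26 ≈ 1.9252

y* ≈ 1.93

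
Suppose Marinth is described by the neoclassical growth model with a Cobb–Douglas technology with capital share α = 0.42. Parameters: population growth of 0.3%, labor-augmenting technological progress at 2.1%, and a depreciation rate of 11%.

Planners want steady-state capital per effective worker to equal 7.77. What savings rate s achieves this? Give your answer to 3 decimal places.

Steady state requires s·f(k) = (n + g + δ)·k, i.e. s·k^α = (n + g + δ)·k.
So s / (n + g + δ) = (k*)^(1−α) = 7.77^0.58 = 3.2843.
Therefore s = 3.2843 × (n + g + δ) = 3.2843 × 0.134 = 0.4401.

s ≈ 0.440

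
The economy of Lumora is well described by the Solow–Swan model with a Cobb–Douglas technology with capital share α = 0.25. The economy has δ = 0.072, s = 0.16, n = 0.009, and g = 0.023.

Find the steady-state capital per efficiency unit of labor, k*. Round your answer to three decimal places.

k* = 1.776

Steady state requires s·f(k) = (n + g + δ)·k, i.e. s·k^α = (n + g + δ)·k.
Rearranging, k^(1−α) = s / (n + g + δ).
k^0.75 = 0.16 / (0.009 + 0.023 + 0.072) = 0.16 / 0.104 = 1.5385
k* = 1.5385^(1/0.75) ≈ 1.7761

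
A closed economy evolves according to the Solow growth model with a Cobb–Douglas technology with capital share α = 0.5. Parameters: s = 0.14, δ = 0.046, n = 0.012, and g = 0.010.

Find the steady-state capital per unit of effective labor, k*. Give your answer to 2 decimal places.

In steady state, investment equals break-even investment: s·k^α = (n + g + δ)·k.
Dividing both sides by k: k^(1−α) = s / (n + g + δ).
k^0.5 = 0.14 / (0.012 + 0.010 + 0.046) = 0.14 / 0.068 = 2.0588
k* = 2.0588^(1/0.5) ≈ 4.2387

k* = 4.24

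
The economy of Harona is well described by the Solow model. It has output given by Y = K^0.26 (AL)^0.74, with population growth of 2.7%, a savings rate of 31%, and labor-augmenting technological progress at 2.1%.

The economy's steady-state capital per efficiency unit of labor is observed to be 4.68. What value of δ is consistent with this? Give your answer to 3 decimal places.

At the steady state, Δk = 0, so s·k^α = (n + g + δ)·k.
So s / (n + g + δ) = (k*)^(1−α) = 4.68^0.74 = 3.1332.
Therefore n + g + δ = s / 3.1332 = 0.31 / 3.1332 = 0.0989, so δ = 0.0989 − 0.048 = 0.0509.

δ ≈ 0.051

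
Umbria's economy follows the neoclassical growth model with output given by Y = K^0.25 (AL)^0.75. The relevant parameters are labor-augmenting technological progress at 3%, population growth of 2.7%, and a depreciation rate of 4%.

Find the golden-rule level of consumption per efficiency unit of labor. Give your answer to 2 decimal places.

At the golden rule, f'(k) = n + g + δ, so α·k^(α−1) = n + g + δ and k_gold = (α/(n + g + δ))^(1/(1−α)).
k_gold = (0.25/0.097)^(1/0.75) = 2.5773^1.3333 ≈ 3.5335
c_gold = f(k_gold) − (n + g + δ)·k_gold = 1.3710 − 0.097×3.5335 ≈ 1.0283

c_gold ≈ 1.03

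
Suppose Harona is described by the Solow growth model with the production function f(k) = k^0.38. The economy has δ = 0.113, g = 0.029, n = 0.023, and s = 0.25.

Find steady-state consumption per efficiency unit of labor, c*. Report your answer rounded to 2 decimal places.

c* = 0.97

At the steady state, Δk = 0, so s·k^α = (n + g + δ)·k.
Dividing both sides by k: k^(1−α) = s / (n + g + δ).
k^0.62 = 0.25 / (0.023 + 0.029 + 0.113) = 0.25 / 0.165 = 1.5152
k* = 1.5152^(1/0.62) ≈ 1.9547
y* = (k*)^α = 1.9547^0.38 ≈ 1.2901
c* = (1 − s)·y* = (1 − 0.25) × 1.2901 ≈ 0.9676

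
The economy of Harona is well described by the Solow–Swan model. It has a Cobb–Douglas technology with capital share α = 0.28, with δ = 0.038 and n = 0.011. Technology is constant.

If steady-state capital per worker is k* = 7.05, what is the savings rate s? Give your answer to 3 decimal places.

s ≈ 0.200

Steady state requires s·f(k) = (n + δ)·k, i.e. s·k^α = (n + δ)·k.
So s / (n + δ) = (k*)^(1−α) = 7.05^0.72 = 4.0803.
Therefore s = 4.0803 × (n + δ) = 4.0803 × 0.049 = 0.1999.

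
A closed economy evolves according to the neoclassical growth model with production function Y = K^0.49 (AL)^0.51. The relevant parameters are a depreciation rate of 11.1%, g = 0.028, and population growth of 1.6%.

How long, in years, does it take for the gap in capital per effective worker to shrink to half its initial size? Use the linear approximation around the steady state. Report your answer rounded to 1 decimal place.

about 8.8 years

Near the steady state the convergence rate is λ = (1 − α)(n + g + δ).
λ = (1 − 0.49) × 0.155 = 0.51 × 0.155 = 0.07905
Half-life = ln 2 / λ = 0.6931 / 0.07905 ≈ 8.77 years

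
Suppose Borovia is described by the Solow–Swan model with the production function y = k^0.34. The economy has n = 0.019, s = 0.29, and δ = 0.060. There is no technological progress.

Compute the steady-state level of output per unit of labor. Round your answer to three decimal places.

At the steady state, Δk = 0, so s·k^α = (n + δ)·k.
Dividing both sides by k: k^(1−α) = s / (n + δ).
k^0.66 = 0.29 / (0.019 + 0.060) = 0.29 / 0.079 = 3.6709
k* = 3.6709^(1/0.66) ≈ 7.1733
y* = (k*)^α = 7.1733^0.34 ≈ 1.9541

y* ≈ 1.954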